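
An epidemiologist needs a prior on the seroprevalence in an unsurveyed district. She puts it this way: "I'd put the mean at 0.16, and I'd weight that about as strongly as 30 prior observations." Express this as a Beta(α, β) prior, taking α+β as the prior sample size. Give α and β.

Under the effective-sample-size interpretation, Beta(α, β) has prior mean α/(α+β) and prior sample size α+β.
So α+β = 30 and α/(α+β) = 0.16, giving α = 0.16·30 = 4.8 and β = 30 − 4.8 = 25.2.

α = 4.8, β = 25.2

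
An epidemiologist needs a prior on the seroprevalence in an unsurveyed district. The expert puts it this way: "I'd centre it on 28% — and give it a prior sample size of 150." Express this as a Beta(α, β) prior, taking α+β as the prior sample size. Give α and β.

α = 42, β = 108

Under the effective-sample-size interpretation, Beta(α, β) has prior mean α/(α+β) and prior sample size α+β.
So α+β = 150 and α/(α+β) = 0.28, giving α = 0.28·150 = 42 and β = 150 − 42 = 108.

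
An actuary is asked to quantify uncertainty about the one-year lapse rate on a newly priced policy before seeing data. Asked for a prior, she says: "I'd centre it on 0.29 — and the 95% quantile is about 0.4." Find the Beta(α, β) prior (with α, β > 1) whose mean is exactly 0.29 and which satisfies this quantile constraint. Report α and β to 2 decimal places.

With mean 0.29 fixed, write α = 0.29s, β = 0.71s where s = α+β.
Need P(θ < 0.4) = 0.95 under Beta(0.29s, 0.71s). Normal approximation: (q−m)/√(m(1−m)/s) ≈ z_{0.95} = 1.64, so s ≈ 0.29·0.71·(1.64)²/(0.4−0.29)² = 46.0.
At s = 46.0: P(θ<0.4) ≈ 0.944. Adjusting to match 0.95 gives s ≈ 49.34.
So α = 0.29·49.34 ≈ 14.31, β = 0.71·49.34 ≈ 35.03.

α ≈ 14.31, β ≈ 35.03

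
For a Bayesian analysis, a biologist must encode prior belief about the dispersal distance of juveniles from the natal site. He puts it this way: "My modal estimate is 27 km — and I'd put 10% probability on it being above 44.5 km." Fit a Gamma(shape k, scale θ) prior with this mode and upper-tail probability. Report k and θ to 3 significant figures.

Gamma(k,θ) with k>1 has mode (k−1)θ, so θ = 27/(k−1).
Need P(X < 44.5) = 0.9 with θ tied to k this way. Start at k = 2, θ = 27: P(X<44.5) ≈ 0.490.
Too low — raise k to concentrate. Iterating converges to k ≈ 8.56.
Then θ = 27/(8.56−1) ≈ 3.57.

k ≈ 8.56, θ ≈ 3.57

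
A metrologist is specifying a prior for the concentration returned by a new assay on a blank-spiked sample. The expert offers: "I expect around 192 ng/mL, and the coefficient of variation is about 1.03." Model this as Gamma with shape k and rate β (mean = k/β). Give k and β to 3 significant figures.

For Gamma(k, rate β): mean = k/β, variance = k/β², so CV = 1/√k.
CV = 1.03, hence k = 1/CV² = 0.943.
Then β = k/mean = 0.943/192 = 0.00491.

k ≈ 0.943, β ≈ 0.00491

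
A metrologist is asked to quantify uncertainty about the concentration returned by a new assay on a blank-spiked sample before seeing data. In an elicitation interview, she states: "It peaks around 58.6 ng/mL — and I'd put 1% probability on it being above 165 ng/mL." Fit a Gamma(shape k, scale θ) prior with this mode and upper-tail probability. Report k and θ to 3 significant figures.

Gamma(k,θ) with k>1 has mode (k−1)θ, so θ = 58.6/(k−1).
Need P(X < 165) = 0.99 with θ tied to k this way. Start at k = 2, θ = 58.6: P(X<165) ≈ 0.772.
Too low — raise k to concentrate. Iterating converges to k ≈ 5.26.
Then θ = 58.6/(5.26−1) ≈ 13.7.

k ≈ 5.26, θ ≈ 13.7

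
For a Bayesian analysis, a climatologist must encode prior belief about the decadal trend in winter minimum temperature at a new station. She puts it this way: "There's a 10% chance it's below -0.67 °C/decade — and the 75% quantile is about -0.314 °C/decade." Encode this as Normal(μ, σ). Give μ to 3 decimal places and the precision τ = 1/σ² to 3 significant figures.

The p-quantile of Normal(μ,σ) is μ + z_p·σ, with z_{0.1} = -1.282 and z_{0.75} = 0.6745.
Eliminate σ: μ = (z₂·x₁ − z₁·x₂)/(z₂ − z₁) = (0.6745·-0.67 − (-1.282)·-0.314)/1.956 = -0.437.
Then σ = (x₂ − x₁)/(z₂ − z₁) = (-0.314 − -0.67)/1.956 = 0.182.
Precision τ = 1/σ² = 1/0.182² = 30.2.

μ = -0.437, τ = 30.2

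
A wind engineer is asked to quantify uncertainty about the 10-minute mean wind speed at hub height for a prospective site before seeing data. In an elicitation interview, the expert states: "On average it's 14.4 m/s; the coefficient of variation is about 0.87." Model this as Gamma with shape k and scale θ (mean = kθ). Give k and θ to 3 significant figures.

k ≈ 1.32, θ ≈ 10.9

For Gamma(k, scale θ): mean = kθ, variance = kθ², so CV = 1/√k.
CV = 0.87, hence k = 1/CV² = 1.32.
Then θ = mean/k = 14.4/1.32 = 10.9.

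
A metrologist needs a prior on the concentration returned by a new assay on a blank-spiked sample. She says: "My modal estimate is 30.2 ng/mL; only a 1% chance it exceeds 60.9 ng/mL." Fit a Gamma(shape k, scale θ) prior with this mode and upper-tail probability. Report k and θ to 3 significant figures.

k ≈ 11, θ ≈ 3.03

Gamma(k,θ) with k>1 has mode (k−1)θ, so θ = 30.2/(k−1).
Need P(X < 60.9) = 0.99 with θ tied to k this way. Start at k = 2, θ = 30.2: P(X<60.9) ≈ 0.598.
Too low — raise k to concentrate. Iterating converges to k ≈ 11.
Then θ = 30.2/(11−1) ≈ 3.03.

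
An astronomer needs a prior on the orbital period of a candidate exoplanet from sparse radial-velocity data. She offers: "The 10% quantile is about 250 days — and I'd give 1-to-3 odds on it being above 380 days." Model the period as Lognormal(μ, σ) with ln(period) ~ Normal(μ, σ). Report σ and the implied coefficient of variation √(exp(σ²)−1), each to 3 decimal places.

σ ≈ 0.214, CV ≈ 0.217

If T ~ Lognormal(μ,σ) then ln T ~ Normal(μ,σ), so the p-quantile of ln T is μ + z_p·σ.
ln(250) = 5.521 and ln(380) = 5.94; z_{0.1} = -1.282, z_{0.75} = 0.6745.
σ = (5.94 − 5.521)/(0.6745 − (-1.282)) = 0.214.
μ = 5.521 − (-1.282)·0.214 = 5.796.
CV = √(exp(σ²)−1) = √(exp(0.0458)−1) = 0.217.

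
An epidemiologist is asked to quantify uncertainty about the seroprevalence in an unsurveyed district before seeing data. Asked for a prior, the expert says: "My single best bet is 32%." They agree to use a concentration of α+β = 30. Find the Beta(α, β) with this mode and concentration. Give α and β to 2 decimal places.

α = 9.96, β = 20.04

For α,β > 1 the Beta mode is (α−1)/(α+β−2). With α+β = 30, the mode is (α−1)/28.
Set (α−1)/28 = 0.32 → α = 1 + 0.32·28 = 9.96.
β = 30 − α = 20.04.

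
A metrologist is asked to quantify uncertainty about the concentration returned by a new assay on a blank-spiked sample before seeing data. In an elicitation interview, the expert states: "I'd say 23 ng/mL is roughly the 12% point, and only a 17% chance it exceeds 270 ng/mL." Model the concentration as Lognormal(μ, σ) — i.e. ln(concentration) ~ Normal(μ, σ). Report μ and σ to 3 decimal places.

μ ≈ 4.495, σ ≈ 1.157

If T ~ Lognormal(μ,σ) then ln T ~ Normal(μ,σ), so the p-quantile of ln T is μ + z_p·σ.
ln(23) = 3.135 and ln(270) = 5.598; z_{0.12} = -1.175, z_{0.83} = 0.9542.
σ = (5.598 − 3.135)/(0.9542 − (-1.175)) = 1.157.
μ = 3.135 − (-1.175)·1.157 = 4.495.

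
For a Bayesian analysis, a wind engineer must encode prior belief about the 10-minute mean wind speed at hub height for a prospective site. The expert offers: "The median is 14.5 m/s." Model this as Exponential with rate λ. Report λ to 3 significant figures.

Exponential median = ln 2 / λ, so λ = ln 2 / 14.5 = 0.0478.

λ ≈ 0.0478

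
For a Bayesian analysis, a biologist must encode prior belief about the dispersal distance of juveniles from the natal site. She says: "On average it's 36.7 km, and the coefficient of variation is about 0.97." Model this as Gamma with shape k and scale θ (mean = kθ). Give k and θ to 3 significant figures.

k ≈ 1.06, θ ≈ 34.5

For Gamma(k, scale θ): mean = kθ, variance = kθ², so CV = 1/√k.
CV = 0.97, hence k = 1/CV² = 1.06.
Then θ = mean/k = 36.7/1.06 = 34.5.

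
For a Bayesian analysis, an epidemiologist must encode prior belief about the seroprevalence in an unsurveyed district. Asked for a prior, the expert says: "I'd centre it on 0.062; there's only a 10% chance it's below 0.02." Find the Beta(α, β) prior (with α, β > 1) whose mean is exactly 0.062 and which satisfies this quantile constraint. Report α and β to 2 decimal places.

α ≈ 2.40, β ≈ 36.26

With mean 0.062 fixed, write α = 0.062s, β = 0.938s where s = α+β.
Need P(θ < 0.02) = 0.1 under Beta(0.062s, 0.938s). Normal approximation: (q−m)/√(m(1−m)/s) ≈ z_{0.1} = -1.28, so s ≈ 0.062·0.938·(-1.28)²/(0.02−0.062)² = 54.1.
At s = 54.1: P(θ<0.02) ≈ 0.056. Adjusting to match 0.1 gives s ≈ 38.66.
So α = 0.062·38.66 ≈ 2.40, β = 0.938·38.66 ≈ 36.26.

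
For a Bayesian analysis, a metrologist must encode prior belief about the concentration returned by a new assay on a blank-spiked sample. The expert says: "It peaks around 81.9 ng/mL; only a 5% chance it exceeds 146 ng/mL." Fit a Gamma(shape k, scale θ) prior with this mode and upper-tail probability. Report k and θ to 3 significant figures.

Gamma(k,θ) with k>1 has mode (k−1)θ, so θ = 81.9/(k−1).
Need P(X < 146) = 0.95 with θ tied to k this way. Start at k = 2, θ = 81.9: P(X<146) ≈ 0.532.
Too low — raise k to concentrate. Iterating converges to k ≈ 9.34.
Then θ = 81.9/(9.34−1) ≈ 9.82.

k ≈ 9.34, θ ≈ 9.82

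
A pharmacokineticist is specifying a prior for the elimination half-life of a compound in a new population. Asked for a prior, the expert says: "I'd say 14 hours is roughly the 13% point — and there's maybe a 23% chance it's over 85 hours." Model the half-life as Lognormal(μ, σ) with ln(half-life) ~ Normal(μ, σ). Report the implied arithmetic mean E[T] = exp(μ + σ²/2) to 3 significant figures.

If T ~ Lognormal(μ,σ) then ln T ~ Normal(μ,σ), so the p-quantile of ln T is μ + z_p·σ.
ln(14) = 2.639 and ln(85) = 4.443; z_{0.13} = -1.126, z_{0.77} = 0.7388.
σ = (4.443 − 2.639)/(0.7388 − (-1.126)) = 0.967.
μ = 2.639 − (-1.126)·0.967 = 3.728.
E[T] = exp(μ + σ²/2) = exp(3.728 + 0.4675) = 66.4 hours.

E[T] ≈ 66.4 hours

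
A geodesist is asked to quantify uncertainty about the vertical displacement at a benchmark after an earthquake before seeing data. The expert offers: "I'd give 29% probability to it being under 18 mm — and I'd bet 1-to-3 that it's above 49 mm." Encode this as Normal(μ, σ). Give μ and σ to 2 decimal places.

The p-quantile of Normal(μ,σ) is μ + z_p·σ, with z_{0.29} = -0.5534 and z_{0.75} = 0.6745.
Eliminate σ: μ = (z₂·x₁ − z₁·x₂)/(z₂ − z₁) = (0.6745·18 − (-0.5534)·49)/1.228 = 31.97.
Then σ = (x₂ − x₁)/(z₂ − z₁) = (49 − 18)/1.228 = 25.25.

μ = 31.97, σ = 25.25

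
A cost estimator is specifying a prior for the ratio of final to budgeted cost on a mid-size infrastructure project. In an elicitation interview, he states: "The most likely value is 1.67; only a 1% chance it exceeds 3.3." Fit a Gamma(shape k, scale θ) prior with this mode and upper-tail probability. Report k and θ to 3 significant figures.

Gamma(k,θ) with k>1 has mode (k−1)θ, so θ = 1.67/(k−1).
Need P(X < 3.3) = 0.99 with θ tied to k this way. Start at k = 2, θ = 1.67: P(X<3.3) ≈ 0.587.
Too low — raise k to concentrate. Iterating converges to k ≈ 11.6.
Then θ = 1.67/(11.6−1) ≈ 0.157.

k ≈ 11.6, θ ≈ 0.157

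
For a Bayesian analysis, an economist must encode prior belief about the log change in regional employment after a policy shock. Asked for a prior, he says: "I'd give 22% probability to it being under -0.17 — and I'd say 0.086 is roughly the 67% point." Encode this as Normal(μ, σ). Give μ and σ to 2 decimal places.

μ = -0.01, σ = 0.21

The p-quantile of Normal(μ,σ) is μ + z_p·σ, with z_{0.22} = -0.7722 and z_{0.67} = 0.4399.
Eliminate σ: μ = (z₂·x₁ − z₁·x₂)/(z₂ − z₁) = (0.4399·-0.17 − (-0.7722)·0.086)/1.212 = -0.01.
Then σ = (x₂ − x₁)/(z₂ − z₁) = (0.086 − -0.17)/1.212 = 0.21.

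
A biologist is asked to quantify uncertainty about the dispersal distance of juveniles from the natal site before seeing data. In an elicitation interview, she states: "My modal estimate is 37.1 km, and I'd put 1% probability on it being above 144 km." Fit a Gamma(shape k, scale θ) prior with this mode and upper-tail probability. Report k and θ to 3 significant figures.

Gamma(k,θ) with k>1 has mode (k−1)θ, so θ = 37.1/(k−1).
Need P(X < 144) = 0.99 with θ tied to k this way. Start at k = 2, θ = 37.1: P(X<144) ≈ 0.899.
Too low — raise k to concentrate. Iterating converges to k ≈ 3.29.
Then θ = 37.1/(3.29−1) ≈ 16.2.

k ≈ 3.29, θ ≈ 16.2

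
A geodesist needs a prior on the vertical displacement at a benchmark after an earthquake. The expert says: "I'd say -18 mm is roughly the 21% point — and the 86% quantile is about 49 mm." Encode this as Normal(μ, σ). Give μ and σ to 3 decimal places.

μ = 10.637, σ = 35.511

For Normal(μ,σ), the p-quantile is μ + z_p·σ. Here z_{0.21} = -0.8064, z_{0.86} = 1.08.
So -18 = μ − 0.8064σ and 49 = μ + 1.08σ.
Subtracting: σ = (49 − -18)/(1.08 − (-0.8064)) = 35.511.
Then μ = -18 − (-0.8064)·35.511 = 10.637.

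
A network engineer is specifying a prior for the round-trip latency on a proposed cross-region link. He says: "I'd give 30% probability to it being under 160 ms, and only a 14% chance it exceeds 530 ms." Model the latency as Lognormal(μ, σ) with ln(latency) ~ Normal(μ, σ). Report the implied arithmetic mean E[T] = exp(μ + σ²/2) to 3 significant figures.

If T ~ Lognormal(μ,σ) then ln T ~ Normal(μ,σ), so the p-quantile of ln T is μ + z_p·σ.
ln(160) = 5.075 and ln(530) = 6.273; z_{0.3} = -0.5244, z_{0.86} = 1.08.
σ = (6.273 − 5.075)/(1.08 − (-0.5244)) = 0.746.
μ = 5.075 − (-0.5244)·0.746 = 5.467.
E[T] = exp(μ + σ²/2) = exp(5.467 + 0.2785) = 313 ms.

E[T] ≈ 313 ms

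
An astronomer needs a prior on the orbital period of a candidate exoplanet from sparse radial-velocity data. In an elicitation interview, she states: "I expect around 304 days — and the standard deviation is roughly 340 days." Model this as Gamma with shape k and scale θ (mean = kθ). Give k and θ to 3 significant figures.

k ≈ 0.799, θ ≈ 380

For Gamma(k, scale θ): mean = kθ, variance = kθ², so CV = 1/√k.
CV = SD/mean = 340/304 = 1.118, hence k = 1/CV² = 0.799.
Then θ = mean/k = 304/0.799 = 380.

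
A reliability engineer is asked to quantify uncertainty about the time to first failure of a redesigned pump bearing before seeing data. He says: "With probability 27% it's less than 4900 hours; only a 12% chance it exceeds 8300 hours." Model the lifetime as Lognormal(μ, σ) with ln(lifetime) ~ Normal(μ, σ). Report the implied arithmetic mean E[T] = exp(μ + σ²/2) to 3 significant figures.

If T ~ Lognormal(μ,σ) then ln T ~ Normal(μ,σ), so the p-quantile of ln T is μ + z_p·σ.
ln(4900) = 8.497 and ln(8300) = 9.024; z_{0.27} = -0.6128, z_{0.88} = 1.175.
σ = (9.024 − 8.497)/(1.175 − (-0.6128)) = 0.295.
μ = 8.497 − (-0.6128)·0.295 = 8.678.
E[T] = exp(μ + σ²/2) = exp(8.678 + 0.0434) = 6130 hours.

E[T] ≈ 6130 hours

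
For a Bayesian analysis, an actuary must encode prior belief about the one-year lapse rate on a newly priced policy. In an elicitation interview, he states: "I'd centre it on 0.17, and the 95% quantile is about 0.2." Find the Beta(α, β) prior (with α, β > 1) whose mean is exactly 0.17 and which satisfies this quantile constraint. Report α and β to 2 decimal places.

α ≈ 76.05, β ≈ 371.30

With mean 0.17 fixed, write α = 0.17s, β = 0.83s where s = α+β.
Need P(θ < 0.2) = 0.95 under Beta(0.17s, 0.83s). Normal approximation: (q−m)/√(m(1−m)/s) ≈ z_{0.95} = 1.64, so s ≈ 0.17·0.83·(1.64)²/(0.2−0.17)² = 424.2.
At s = 424.2: P(θ<0.2) ≈ 0.946. Adjusting to match 0.95 gives s ≈ 447.35.
So α = 0.17·447.35 ≈ 76.05, β = 0.83·447.35 ≈ 371.30.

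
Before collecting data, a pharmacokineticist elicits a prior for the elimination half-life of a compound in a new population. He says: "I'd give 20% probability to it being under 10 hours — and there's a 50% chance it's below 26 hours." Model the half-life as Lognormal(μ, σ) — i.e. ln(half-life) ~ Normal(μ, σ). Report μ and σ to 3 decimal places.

If T ~ Lognormal(μ,σ) then ln T ~ Normal(μ,σ), so the p-quantile of ln T is μ + z_p·σ.
ln(10) = 2.303 and ln(26) = 3.258; z_{0.2} = -0.8416, z_{0.5} = 0.
σ = (3.258 − 2.303)/(0 − (-0.8416)) = 1.135.
μ = 2.303 − (-0.8416)·1.135 = 3.258.

μ ≈ 3.258, σ ≈ 1.135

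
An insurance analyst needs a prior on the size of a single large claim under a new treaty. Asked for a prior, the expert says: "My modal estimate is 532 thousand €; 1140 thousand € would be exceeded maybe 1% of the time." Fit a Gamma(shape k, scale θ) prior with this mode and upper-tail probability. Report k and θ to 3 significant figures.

k ≈ 9.34, θ ≈ 63.8

Gamma(k,θ) with k>1 has mode (k−1)θ, so θ = 532/(k−1).
Need P(X < 1140) = 0.99 with θ tied to k this way. Start at k = 2, θ = 532: P(X<1140) ≈ 0.631.
Too low — raise k to concentrate. Iterating converges to k ≈ 9.34.
Then θ = 532/(9.34−1) ≈ 63.8.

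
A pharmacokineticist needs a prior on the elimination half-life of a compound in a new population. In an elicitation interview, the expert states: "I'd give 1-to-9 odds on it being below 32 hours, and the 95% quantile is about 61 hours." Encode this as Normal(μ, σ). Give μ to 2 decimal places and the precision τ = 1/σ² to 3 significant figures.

μ = 44.70, τ = 0.0102

The p-quantile of Normal(μ,σ) is μ + z_p·σ, with z_{0.1} = -1.282 and z_{0.95} = 1.645.
Eliminate σ: μ = (z₂·x₁ − z₁·x₂)/(z₂ − z₁) = (1.645·32 − (-1.282)·61)/2.926 = 44.70.
Then σ = (x₂ − x₁)/(z₂ − z₁) = (61 − 32)/2.926 = 9.91.
Precision τ = 1/σ² = 1/9.91² = 0.0102.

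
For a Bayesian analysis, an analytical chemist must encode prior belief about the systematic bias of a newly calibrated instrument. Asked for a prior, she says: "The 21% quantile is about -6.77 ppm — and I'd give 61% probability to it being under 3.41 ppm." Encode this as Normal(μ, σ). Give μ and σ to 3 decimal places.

μ = 0.791, σ = 9.376

The p-quantile of Normal(μ,σ) is μ + z_p·σ, with z_{0.21} = -0.8064 and z_{0.61} = 0.2793.
Eliminate σ: μ = (z₂·x₁ − z₁·x₂)/(z₂ − z₁) = (0.2793·-6.77 − (-0.8064)·3.41)/1.086 = 0.791.
Then σ = (x₂ − x₁)/(z₂ − z₁) = (3.41 − -6.77)/1.086 = 9.376.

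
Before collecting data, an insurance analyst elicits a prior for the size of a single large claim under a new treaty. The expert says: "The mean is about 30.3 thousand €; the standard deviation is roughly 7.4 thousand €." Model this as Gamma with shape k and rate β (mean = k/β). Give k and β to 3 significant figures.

k ≈ 16.8, β ≈ 0.553

For Gamma(k, rate β): mean = k/β, variance = k/β², so CV = 1/√k.
CV = SD/mean = 7.4/30.3 = 0.2442, hence k = 1/CV² = 16.8.
Then β = k/mean = 16.8/30.3 = 0.553.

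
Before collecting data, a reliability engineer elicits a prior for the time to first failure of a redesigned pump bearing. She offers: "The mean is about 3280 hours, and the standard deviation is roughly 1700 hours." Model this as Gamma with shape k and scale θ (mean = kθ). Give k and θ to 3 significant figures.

k ≈ 3.72, θ ≈ 881

For Gamma(k, scale θ): mean = kθ, variance = kθ², so CV = 1/√k.
CV = SD/mean = 1700/3280 = 0.5183, hence k = 1/CV² = 3.72.
Then θ = mean/k = 3280/3.72 = 881.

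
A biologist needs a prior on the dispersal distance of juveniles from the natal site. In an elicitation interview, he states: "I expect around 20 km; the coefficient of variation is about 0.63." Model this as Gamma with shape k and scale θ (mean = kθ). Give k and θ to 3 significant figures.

For Gamma(k, scale θ): mean = kθ, variance = kθ², so CV = 1/√k.
CV = 0.63, hence k = 1/CV² = 2.52.
Then θ = mean/k = 20/2.52 = 7.94.

k ≈ 2.52, θ ≈ 7.94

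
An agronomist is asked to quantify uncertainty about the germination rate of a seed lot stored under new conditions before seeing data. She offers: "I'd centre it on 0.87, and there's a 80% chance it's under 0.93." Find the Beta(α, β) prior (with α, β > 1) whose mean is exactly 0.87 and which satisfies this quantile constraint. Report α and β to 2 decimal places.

With mean 0.87 fixed, write α = 0.87s, β = 0.13s where s = α+β.
Need P(θ < 0.93) = 0.8 under Beta(0.87s, 0.13s). Normal approximation: (q−m)/√(m(1−m)/s) ≈ z_{0.8} = 0.842, so s ≈ 0.87·0.13·(0.842)²/(0.93−0.87)² = 22.3.
At s = 22.3: P(θ<0.93) ≈ 0.796. Adjusting to match 0.8 gives s ≈ 22.83.
So α = 0.87·22.83 ≈ 19.86, β = 0.13·22.83 ≈ 2.97.

α ≈ 19.86, β ≈ 2.97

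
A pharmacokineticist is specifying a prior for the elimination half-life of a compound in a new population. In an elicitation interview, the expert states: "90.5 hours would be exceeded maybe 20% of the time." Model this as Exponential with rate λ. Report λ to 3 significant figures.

λ ≈ 0.0178

P(T > 90.5) = e^(−λ·90.5) = 0.2, so λ = −ln(0.2)/90.5 = 0.0178.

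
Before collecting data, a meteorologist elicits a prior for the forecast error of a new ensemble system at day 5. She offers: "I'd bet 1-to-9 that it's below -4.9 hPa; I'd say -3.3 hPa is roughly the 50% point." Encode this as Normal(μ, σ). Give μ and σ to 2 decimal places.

The p-quantile of Normal(μ,σ) is μ + z_p·σ, with z_{0.1} = -1.282 and z_{0.5} = 0.
Eliminate σ: μ = (z₂·x₁ − z₁·x₂)/(z₂ − z₁) = (0·-4.9 − (-1.282)·-3.3)/1.282 = -3.30.
Then σ = (x₂ − x₁)/(z₂ − z₁) = (-3.3 − -4.9)/1.282 = 1.25.

μ = -3.30, σ = 1.25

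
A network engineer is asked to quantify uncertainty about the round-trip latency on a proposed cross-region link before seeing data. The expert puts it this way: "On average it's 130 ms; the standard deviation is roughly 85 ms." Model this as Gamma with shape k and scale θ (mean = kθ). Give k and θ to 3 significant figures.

k ≈ 2.34, θ ≈ 55.6

For Gamma(k, scale θ): mean = kθ, variance = kθ², so CV = 1/√k.
CV = SD/mean = 85/130 = 0.6538, hence k = 1/CV² = 2.34.
Then θ = mean/k = 130/2.34 = 55.6.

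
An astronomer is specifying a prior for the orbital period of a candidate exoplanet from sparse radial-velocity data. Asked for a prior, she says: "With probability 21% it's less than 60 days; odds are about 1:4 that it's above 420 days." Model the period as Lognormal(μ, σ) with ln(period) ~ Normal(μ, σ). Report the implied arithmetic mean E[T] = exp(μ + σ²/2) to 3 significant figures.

E[T] ≈ 312 days

If T ~ Lognormal(μ,σ) then ln T ~ Normal(μ,σ), so the p-quantile of ln T is μ + z_p·σ.
ln(60) = 4.094 and ln(420) = 6.04; z_{0.21} = -0.8064, z_{0.8} = 0.8416.
σ = (6.04 − 4.094)/(0.8416 − (-0.8064)) = 1.181.
μ = 4.094 − (-0.8064)·1.181 = 5.047.
E[T] = exp(μ + σ²/2) = exp(5.047 + 0.6971) = 312 days.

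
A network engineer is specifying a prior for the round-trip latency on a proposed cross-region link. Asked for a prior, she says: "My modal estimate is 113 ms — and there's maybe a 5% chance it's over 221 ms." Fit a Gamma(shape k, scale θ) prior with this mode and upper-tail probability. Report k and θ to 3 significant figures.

k ≈ 7.17, θ ≈ 18.3

Gamma(k,θ) with k>1 has mode (k−1)θ, so θ = 113/(k−1).
Need P(X < 221) = 0.95 with θ tied to k this way. Start at k = 2, θ = 113: P(X<221) ≈ 0.582.
Too low — raise k to concentrate. Iterating converges to k ≈ 7.17.
Then θ = 113/(7.17−1) ≈ 18.3.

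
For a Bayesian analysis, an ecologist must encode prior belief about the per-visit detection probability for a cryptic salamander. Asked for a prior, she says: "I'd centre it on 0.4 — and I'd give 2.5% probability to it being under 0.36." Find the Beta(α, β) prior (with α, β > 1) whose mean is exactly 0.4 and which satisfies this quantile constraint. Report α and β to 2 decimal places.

With mean 0.4 fixed, write α = 0.4s, β = 0.6s where s = α+β.
Need P(θ < 0.36) = 0.025 under Beta(0.4s, 0.6s). Normal approximation: (q−m)/√(m(1−m)/s) ≈ z_{0.025} = -1.96, so s ≈ 0.4·0.6·(-1.96)²/(0.36−0.4)² = 576.2.
At s = 576.2: P(θ<0.36) ≈ 0.024. Adjusting to match 0.025 gives s ≈ 565.23.
So α = 0.4·565.23 ≈ 226.09, β = 0.6·565.23 ≈ 339.14.

α ≈ 226.09, β ≈ 339.14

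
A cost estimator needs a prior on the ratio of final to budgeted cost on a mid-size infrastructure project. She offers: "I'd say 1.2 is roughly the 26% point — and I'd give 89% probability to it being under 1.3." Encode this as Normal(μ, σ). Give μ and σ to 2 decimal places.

μ = 1.23, σ = 0.05

The p-quantile of Normal(μ,σ) is μ + z_p·σ, with z_{0.26} = -0.6433 and z_{0.89} = 1.227.
Eliminate σ: μ = (z₂·x₁ − z₁·x₂)/(z₂ − z₁) = (1.227·1.2 − (-0.6433)·1.3)/1.87 = 1.23.
Then σ = (x₂ − x₁)/(z₂ − z₁) = (1.3 − 1.2)/1.87 = 0.05.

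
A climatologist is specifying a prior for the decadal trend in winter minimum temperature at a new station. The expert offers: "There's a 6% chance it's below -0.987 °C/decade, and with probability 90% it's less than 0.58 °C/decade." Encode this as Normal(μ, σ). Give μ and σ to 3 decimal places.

For Normal(μ,σ), the p-quantile is μ + z_p·σ. Here z_{0.06} = -1.555, z_{0.9} = 1.282.
So -0.987 = μ − 1.555σ and 0.58 = μ + 1.282σ.
Subtracting: σ = (0.58 − -0.987)/(1.282 − (-1.555)) = 0.552.
Then μ = -0.987 − (-1.555)·0.552 = -0.128.

μ = -0.128, σ = 0.552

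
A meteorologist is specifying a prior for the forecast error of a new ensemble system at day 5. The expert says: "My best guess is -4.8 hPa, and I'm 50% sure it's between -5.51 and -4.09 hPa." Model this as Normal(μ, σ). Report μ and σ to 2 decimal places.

A symmetric 50% interval runs μ ± z·σ with z = 0.6745.
Half-width = 0.71, so σ = 0.71/0.6745 = 1.05.
μ is the stated best guess, -4.80.

μ = -4.80, σ = 1.05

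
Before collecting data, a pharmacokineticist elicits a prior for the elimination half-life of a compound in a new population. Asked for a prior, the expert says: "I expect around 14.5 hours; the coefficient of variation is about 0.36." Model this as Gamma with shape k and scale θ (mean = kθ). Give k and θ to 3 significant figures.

k ≈ 7.72, θ ≈ 1.88

For Gamma(k, scale θ): mean = kθ, variance = kθ², so CV = 1/√k.
CV = 0.36, hence k = 1/CV² = 7.72.
Then θ = mean/k = 14.5/7.72 = 1.88.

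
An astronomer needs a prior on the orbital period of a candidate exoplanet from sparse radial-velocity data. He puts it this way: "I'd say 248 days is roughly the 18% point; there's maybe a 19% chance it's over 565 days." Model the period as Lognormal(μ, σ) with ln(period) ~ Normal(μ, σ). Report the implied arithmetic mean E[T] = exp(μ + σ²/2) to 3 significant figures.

E[T] ≈ 420 days

If T ~ Lognormal(μ,σ) then ln T ~ Normal(μ,σ), so the p-quantile of ln T is μ + z_p·σ.
ln(248) = 5.513 and ln(565) = 6.337; z_{0.18} = -0.9154, z_{0.81} = 0.8779.
σ = (6.337 − 5.513)/(0.8779 − (-0.9154)) = 0.459.
μ = 5.513 − (-0.9154)·0.459 = 5.934.
E[T] = exp(μ + σ²/2) = exp(5.934 + 0.1054) = 420 days.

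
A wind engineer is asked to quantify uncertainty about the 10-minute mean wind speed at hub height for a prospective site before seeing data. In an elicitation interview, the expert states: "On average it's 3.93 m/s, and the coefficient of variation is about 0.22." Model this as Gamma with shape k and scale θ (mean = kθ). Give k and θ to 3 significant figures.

k ≈ 20.7, θ ≈ 0.19

For Gamma(k, scale θ): mean = kθ, variance = kθ², so CV = 1/√k.
CV = 0.22, hence k = 1/CV² = 20.7.
Then θ = mean/k = 3.93/20.7 = 0.19.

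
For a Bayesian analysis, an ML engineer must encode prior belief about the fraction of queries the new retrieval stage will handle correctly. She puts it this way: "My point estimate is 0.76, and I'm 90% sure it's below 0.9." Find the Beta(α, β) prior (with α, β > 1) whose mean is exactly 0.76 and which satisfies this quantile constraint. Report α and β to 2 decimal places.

α ≈ 9.50, β ≈ 3.00

With mean 0.76 fixed, write α = 0.76s, β = 0.24s where s = α+β.
Need P(θ < 0.9) = 0.9 under Beta(0.76s, 0.24s). Normal approximation: (q−m)/√(m(1−m)/s) ≈ z_{0.9} = 1.28, so s ≈ 0.76·0.24·(1.28)²/(0.9−0.76)² = 15.3.
At s = 15.3: P(θ<0.9) ≈ 0.926. Adjusting to match 0.9 gives s ≈ 12.50.
So α = 0.76·12.50 ≈ 9.50, β = 0.24·12.50 ≈ 3.00.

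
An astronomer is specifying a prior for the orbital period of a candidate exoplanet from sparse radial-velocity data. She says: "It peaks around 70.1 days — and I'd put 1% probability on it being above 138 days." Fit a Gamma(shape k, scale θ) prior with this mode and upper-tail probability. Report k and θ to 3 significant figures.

Gamma(k,θ) with k>1 has mode (k−1)θ, so θ = 70.1/(k−1).
Need P(X < 138) = 0.99 with θ tied to k this way. Start at k = 2, θ = 70.1: P(X<138) ≈ 0.585.
Too low — raise k to concentrate. Iterating converges to k ≈ 11.7.
Then θ = 70.1/(11.7−1) ≈ 6.53.

k ≈ 11.7, θ ≈ 6.53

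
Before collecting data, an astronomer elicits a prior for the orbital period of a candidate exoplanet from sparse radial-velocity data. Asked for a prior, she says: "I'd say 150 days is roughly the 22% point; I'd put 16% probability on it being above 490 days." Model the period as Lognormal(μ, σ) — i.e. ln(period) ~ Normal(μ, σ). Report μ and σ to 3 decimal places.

μ ≈ 5.528, σ ≈ 0.670

If T ~ Lognormal(μ,σ) then ln T ~ Normal(μ,σ), so the p-quantile of ln T is μ + z_p·σ.
ln(150) = 5.011 and ln(490) = 6.194; z_{0.22} = -0.7722, z_{0.84} = 0.9945.
σ = (6.194 − 5.011)/(0.9945 − (-0.7722)) = 0.670.
μ = 5.011 − (-0.7722)·0.670 = 5.528.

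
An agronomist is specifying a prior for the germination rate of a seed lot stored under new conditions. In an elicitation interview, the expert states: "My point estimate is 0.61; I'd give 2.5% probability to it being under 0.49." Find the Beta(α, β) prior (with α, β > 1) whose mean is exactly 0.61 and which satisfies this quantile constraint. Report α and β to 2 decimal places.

α ≈ 39.95, β ≈ 25.54

With mean 0.61 fixed, write α = 0.61s, β = 0.39s where s = α+β.
Need P(θ < 0.49) = 0.025 under Beta(0.61s, 0.39s). Normal approximation: (q−m)/√(m(1−m)/s) ≈ z_{0.025} = -1.96, so s ≈ 0.61·0.39·(-1.96)²/(0.49−0.61)² = 63.5.
At s = 63.5: P(θ<0.49) ≈ 0.027. Adjusting to match 0.025 gives s ≈ 65.49.
So α = 0.61·65.49 ≈ 39.95, β = 0.39·65.49 ≈ 25.54.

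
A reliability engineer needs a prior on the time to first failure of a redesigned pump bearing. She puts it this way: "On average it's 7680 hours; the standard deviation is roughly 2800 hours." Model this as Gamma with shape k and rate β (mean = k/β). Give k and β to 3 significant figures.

For Gamma(k, rate β): mean = k/β, variance = k/β², so CV = 1/√k.
CV = SD/mean = 2800/7680 = 0.3646, hence k = 1/CV² = 7.52.
Then β = k/mean = 7.52/7680 = 0.00098.

k ≈ 7.52, β ≈ 0.00098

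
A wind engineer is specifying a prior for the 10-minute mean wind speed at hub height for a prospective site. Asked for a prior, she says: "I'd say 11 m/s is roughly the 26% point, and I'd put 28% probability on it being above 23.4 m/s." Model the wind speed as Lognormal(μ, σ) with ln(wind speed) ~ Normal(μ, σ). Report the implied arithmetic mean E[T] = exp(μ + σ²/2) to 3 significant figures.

E[T] ≈ 19.8 m/s

If T ~ Lognormal(μ,σ) then ln T ~ Normal(μ,σ), so the p-quantile of ln T is μ + z_p·σ.
ln(11) = 2.398 and ln(23.4) = 3.153; z_{0.26} = -0.6433, z_{0.72} = 0.5828.
σ = (3.153 − 2.398)/(0.5828 − (-0.6433)) = 0.616.
μ = 2.398 − (-0.6433)·0.616 = 2.794.
E[T] = exp(μ + σ²/2) = exp(2.794 + 0.1895) = 19.8 m/s.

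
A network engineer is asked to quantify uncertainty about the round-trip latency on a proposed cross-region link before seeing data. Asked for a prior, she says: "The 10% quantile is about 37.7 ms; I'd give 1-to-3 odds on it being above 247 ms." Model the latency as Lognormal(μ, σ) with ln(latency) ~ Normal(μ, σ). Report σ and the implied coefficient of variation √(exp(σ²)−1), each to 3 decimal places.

σ ≈ 0.961, CV ≈ 1.232

If T ~ Lognormal(μ,σ) then ln T ~ Normal(μ,σ), so the p-quantile of ln T is μ + z_p·σ.
ln(37.7) = 3.63 and ln(247) = 5.509; z_{0.1} = -1.282, z_{0.75} = 0.6745.
σ = (5.509 − 3.63)/(0.6745 − (-1.282)) = 0.961.
μ = 3.63 − (-1.282)·0.961 = 4.861.
CV = √(exp(σ²)−1) = √(exp(0.9235)−1) = 1.232.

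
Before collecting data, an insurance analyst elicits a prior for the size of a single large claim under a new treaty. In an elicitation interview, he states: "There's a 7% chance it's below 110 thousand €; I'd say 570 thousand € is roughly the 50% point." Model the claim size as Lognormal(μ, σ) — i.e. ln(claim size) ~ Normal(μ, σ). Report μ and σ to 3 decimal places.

μ ≈ 6.346, σ ≈ 1.115

If T ~ Lognormal(μ,σ) then ln T ~ Normal(μ,σ), so the p-quantile of ln T is μ + z_p·σ.
ln(110) = 4.7 and ln(570) = 6.346; z_{0.07} = -1.476, z_{0.5} = 0.
σ = (6.346 − 4.7)/(0 − (-1.476)) = 1.115.
μ = 4.7 − (-1.476)·1.115 = 6.346.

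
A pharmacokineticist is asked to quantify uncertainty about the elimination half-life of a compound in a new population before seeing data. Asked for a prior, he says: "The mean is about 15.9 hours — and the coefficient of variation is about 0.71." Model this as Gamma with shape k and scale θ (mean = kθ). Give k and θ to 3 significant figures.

k ≈ 1.98, θ ≈ 8.02

For Gamma(k, scale θ): mean = kθ, variance = kθ², so CV = 1/√k.
CV = 0.71, hence k = 1/CV² = 1.98.
Then θ = mean/k = 15.9/1.98 = 8.02.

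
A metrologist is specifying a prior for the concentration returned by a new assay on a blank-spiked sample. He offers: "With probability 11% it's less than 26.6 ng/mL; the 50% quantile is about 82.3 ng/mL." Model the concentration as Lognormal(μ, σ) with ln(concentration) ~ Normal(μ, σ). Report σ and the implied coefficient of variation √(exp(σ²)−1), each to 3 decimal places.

σ ≈ 0.921, CV ≈ 1.155

If T ~ Lognormal(μ,σ) then ln T ~ Normal(μ,σ), so the p-quantile of ln T is μ + z_p·σ.
ln(26.6) = 3.281 and ln(82.3) = 4.41; z_{0.11} = -1.227, z_{0.5} = 0.
σ = (4.41 − 3.281)/(0 − (-1.227)) = 0.921.
μ = 3.281 − (-1.227)·0.921 = 4.410.
CV = √(exp(σ²)−1) = √(exp(0.8480)−1) = 1.155.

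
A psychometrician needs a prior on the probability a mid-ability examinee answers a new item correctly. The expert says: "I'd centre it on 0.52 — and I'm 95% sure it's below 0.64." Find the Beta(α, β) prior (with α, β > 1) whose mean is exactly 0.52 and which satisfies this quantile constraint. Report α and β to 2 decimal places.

With mean 0.52 fixed, write α = 0.52s, β = 0.48s where s = α+β.
Need P(θ < 0.64) = 0.95 under Beta(0.52s, 0.48s). Normal approximation: (q−m)/√(m(1−m)/s) ≈ z_{0.95} = 1.64, so s ≈ 0.52·0.48·(1.64)²/(0.64−0.52)² = 46.9.
At s = 46.9: P(θ<0.64) ≈ 0.952. Adjusting to match 0.95 gives s ≈ 45.63.
So α = 0.52·45.63 ≈ 23.73, β = 0.48·45.63 ≈ 21.90.

α ≈ 23.73, β ≈ 21.90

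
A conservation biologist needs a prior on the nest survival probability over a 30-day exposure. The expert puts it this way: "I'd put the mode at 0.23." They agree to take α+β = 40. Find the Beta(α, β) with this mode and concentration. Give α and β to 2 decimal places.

For α,β > 1 the Beta mode is (α−1)/(α+β−2). With α+β = 40, the mode is (α−1)/38.
Set (α−1)/38 = 0.23 → α = 1 + 0.23·38 = 9.74.
β = 40 − α = 30.26.

α = 9.74, β = 30.26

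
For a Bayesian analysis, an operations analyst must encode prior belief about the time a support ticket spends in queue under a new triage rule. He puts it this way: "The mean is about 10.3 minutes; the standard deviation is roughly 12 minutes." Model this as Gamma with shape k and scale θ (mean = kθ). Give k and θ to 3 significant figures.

For Gamma(k, scale θ): mean = kθ, variance = kθ², so CV = 1/√k.
CV = SD/mean = 12/10.3 = 1.165, hence k = 1/CV² = 0.737.
Then θ = mean/k = 10.3/0.737 = 14.

k ≈ 0.737, θ ≈ 14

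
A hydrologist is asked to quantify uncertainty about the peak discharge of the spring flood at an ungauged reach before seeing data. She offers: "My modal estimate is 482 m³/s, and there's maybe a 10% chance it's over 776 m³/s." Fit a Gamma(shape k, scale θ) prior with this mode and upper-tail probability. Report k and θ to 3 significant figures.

k ≈ 9.29, θ ≈ 58.1

Gamma(k,θ) with k>1 has mode (k−1)θ, so θ = 482/(k−1).
Need P(X < 776) = 0.9 with θ tied to k this way. Start at k = 2, θ = 482: P(X<776) ≈ 0.478.
Too low — raise k to concentrate. Iterating converges to k ≈ 9.29.
Then θ = 482/(9.29−1) ≈ 58.1.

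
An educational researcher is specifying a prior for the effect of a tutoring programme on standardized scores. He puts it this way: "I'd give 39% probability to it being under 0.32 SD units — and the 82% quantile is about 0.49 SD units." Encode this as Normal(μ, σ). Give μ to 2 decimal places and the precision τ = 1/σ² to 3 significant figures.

For Normal(μ,σ), the p-quantile is μ + z_p·σ. Here z_{0.39} = -0.2793, z_{0.82} = 0.9154.
So 0.32 = μ − 0.2793σ and 0.49 = μ + 0.9154σ.
Subtracting: σ = (0.49 − 0.32)/(0.9154 − (-0.2793)) = 0.14.
Then μ = 0.32 − (-0.2793)·0.14 = 0.36.
Precision τ = 1/σ² = 1/0.1423² = 49.4.

μ = 0.36, τ = 49.4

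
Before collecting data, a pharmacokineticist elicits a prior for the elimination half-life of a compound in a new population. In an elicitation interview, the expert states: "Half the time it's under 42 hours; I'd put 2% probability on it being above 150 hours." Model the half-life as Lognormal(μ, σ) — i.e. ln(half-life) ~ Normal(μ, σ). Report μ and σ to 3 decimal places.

If T ~ Lognormal(μ,σ) then ln T ~ Normal(μ,σ), so the p-quantile of ln T is μ + z_p·σ.
ln(42) = 3.738 and ln(150) = 5.011; z_{0.5} = 0, z_{0.98} = 2.054.
σ = (5.011 − 3.738)/(2.054 − (0)) = 0.620.
μ = 3.738 − (0)·0.620 = 3.738.

μ ≈ 3.738, σ ≈ 0.620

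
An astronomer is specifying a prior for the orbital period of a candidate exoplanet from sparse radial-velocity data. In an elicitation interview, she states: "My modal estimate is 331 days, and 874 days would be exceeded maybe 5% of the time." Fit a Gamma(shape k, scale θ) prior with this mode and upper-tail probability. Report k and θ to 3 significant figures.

k ≈ 3.86, θ ≈ 116

Gamma(k,θ) with k>1 has mode (k−1)θ, so θ = 331/(k−1).
Need P(X < 874) = 0.95 with θ tied to k this way. Start at k = 2, θ = 331: P(X<874) ≈ 0.740.
Too low — raise k to concentrate. Iterating converges to k ≈ 3.86.
Then θ = 331/(3.86−1) ≈ 116.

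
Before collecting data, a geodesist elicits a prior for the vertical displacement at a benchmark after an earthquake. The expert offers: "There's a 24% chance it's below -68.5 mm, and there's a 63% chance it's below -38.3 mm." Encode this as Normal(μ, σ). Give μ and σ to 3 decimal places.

The p-quantile of Normal(μ,σ) is μ + z_p·σ, with z_{0.24} = -0.7063 and z_{0.63} = 0.3319.
Eliminate σ: μ = (z₂·x₁ − z₁·x₂)/(z₂ − z₁) = (0.3319·-68.5 − (-0.7063)·-38.3)/1.038 = -47.954.
Then σ = (x₂ − x₁)/(z₂ − z₁) = (-38.3 − -68.5)/1.038 = 29.090.

μ = -47.954, σ = 29.090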